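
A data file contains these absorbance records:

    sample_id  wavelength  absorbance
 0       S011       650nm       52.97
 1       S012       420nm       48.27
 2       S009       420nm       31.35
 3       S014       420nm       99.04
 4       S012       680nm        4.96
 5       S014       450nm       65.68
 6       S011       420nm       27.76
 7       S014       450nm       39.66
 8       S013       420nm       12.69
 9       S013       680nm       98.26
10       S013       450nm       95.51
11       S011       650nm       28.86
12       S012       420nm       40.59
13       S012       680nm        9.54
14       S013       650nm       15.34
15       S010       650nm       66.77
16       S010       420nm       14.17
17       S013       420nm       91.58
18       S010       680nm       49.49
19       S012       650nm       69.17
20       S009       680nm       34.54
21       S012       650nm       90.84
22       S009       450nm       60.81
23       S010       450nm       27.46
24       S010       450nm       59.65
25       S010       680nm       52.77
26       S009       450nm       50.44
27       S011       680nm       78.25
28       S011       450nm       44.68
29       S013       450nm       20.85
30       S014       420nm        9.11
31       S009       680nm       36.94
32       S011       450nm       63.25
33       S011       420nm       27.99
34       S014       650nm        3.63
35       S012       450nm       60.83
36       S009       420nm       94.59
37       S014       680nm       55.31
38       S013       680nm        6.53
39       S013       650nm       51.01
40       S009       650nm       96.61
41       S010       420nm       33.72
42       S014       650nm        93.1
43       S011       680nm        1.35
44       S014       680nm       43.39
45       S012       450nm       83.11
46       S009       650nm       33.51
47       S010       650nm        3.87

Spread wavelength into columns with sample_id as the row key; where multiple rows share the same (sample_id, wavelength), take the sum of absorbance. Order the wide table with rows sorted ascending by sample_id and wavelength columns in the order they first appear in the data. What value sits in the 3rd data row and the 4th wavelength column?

107.93

With rows sorted ascending by sample_id, row 3 is sample_id=S011. wavelength columns in first-appearance order: 650nm, 420nm, 680nm, 450nm; column 4 is 450nm.
Long rows with sample_id=S011, wavelength=450nm: 44.68 + 63.25 = 107.93.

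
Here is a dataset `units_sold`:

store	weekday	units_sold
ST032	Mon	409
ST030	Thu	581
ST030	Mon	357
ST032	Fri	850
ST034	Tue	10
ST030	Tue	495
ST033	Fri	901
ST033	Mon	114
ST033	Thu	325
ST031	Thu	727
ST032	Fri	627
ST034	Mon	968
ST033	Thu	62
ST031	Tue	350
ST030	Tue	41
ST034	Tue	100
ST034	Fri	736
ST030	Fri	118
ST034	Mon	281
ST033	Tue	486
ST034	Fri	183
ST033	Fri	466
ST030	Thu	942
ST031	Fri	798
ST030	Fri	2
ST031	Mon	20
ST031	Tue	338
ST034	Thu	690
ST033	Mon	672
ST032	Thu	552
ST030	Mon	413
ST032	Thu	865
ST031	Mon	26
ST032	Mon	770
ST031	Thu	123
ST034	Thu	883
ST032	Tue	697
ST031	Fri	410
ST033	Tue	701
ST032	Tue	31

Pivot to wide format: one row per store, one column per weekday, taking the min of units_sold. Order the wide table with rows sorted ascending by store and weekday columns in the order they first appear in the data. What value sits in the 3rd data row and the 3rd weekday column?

627

With rows sorted ascending by store, row 3 is store=ST032. weekday columns in first-appearance order: Mon, Thu, Fri, Tue; column 3 is Fri.
Long rows with store=ST032, weekday=Fri: min(850, 627) = 627.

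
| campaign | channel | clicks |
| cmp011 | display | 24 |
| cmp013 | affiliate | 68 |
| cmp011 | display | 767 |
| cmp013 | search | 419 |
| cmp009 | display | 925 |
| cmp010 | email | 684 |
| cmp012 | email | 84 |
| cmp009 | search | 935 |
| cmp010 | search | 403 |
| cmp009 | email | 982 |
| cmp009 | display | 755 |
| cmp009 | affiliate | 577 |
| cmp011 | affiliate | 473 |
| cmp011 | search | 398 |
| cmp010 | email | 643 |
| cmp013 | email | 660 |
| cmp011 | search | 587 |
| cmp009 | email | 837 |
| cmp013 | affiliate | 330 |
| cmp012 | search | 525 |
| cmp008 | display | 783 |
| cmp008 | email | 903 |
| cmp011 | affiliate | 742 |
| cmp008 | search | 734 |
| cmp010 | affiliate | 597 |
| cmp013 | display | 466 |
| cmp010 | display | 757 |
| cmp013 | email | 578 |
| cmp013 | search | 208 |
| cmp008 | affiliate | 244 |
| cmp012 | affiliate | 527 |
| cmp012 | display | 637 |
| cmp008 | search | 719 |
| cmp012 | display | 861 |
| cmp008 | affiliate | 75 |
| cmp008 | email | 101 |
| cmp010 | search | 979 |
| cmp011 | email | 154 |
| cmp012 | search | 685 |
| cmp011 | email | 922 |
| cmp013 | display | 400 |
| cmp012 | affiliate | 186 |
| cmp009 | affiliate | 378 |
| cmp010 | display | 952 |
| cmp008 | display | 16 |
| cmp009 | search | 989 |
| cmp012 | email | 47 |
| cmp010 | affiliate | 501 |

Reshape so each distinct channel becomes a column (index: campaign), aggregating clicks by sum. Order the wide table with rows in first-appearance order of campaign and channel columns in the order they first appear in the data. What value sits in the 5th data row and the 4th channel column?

With rows in first-appearance order of campaign, row 5 is campaign=cmp012. channel columns in first-appearance order: display, affiliate, search, email; column 4 is email.
Long rows with campaign=cmp012, channel=email: 84 + 47 = 131.

131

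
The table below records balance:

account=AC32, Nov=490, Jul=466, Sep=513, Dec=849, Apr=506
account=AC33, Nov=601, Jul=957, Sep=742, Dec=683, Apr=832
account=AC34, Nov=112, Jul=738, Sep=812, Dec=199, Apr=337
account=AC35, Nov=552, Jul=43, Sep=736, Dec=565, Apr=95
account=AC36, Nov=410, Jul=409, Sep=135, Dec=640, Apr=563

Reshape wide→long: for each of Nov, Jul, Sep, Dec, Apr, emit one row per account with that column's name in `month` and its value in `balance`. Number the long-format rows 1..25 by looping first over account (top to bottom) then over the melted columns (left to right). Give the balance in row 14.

25 rows total (5 × 5). Row 14: index ⌊(14-1)/5⌋ = 2 into account → AC34; (14-1) mod 5 = 3 into the melted columns → Dec.
So row 14 is (AC34, Dec, 199); balance = 199.

199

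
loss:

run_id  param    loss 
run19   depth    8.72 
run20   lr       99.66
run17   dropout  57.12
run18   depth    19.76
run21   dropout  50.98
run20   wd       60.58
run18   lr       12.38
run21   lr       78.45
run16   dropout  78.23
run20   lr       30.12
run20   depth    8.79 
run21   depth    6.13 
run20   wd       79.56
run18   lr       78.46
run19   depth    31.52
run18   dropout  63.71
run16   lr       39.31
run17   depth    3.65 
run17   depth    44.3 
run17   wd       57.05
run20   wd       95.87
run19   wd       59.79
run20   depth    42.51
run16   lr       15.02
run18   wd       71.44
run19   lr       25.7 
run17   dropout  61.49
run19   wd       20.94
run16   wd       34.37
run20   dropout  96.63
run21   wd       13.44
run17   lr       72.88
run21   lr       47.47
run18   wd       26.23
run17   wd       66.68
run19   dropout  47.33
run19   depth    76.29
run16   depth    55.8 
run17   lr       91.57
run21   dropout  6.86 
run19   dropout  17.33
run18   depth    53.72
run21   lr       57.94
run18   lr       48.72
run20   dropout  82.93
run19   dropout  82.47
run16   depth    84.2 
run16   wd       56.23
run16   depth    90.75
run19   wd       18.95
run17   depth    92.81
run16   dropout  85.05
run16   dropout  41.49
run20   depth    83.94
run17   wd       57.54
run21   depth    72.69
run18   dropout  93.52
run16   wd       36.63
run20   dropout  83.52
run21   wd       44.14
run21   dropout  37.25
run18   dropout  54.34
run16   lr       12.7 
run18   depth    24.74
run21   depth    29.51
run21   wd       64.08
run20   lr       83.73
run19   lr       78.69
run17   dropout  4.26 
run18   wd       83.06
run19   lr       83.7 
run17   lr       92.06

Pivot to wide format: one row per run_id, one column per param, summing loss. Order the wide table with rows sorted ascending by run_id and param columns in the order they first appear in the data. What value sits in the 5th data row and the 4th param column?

With rows sorted ascending by run_id, row 5 is run_id=run20. param columns in first-appearance order: depth, lr, dropout, wd; column 4 is wd.
Long rows with run_id=run20, param=wd: 60.58 + 79.56 + 95.87 = 236.01.

236.01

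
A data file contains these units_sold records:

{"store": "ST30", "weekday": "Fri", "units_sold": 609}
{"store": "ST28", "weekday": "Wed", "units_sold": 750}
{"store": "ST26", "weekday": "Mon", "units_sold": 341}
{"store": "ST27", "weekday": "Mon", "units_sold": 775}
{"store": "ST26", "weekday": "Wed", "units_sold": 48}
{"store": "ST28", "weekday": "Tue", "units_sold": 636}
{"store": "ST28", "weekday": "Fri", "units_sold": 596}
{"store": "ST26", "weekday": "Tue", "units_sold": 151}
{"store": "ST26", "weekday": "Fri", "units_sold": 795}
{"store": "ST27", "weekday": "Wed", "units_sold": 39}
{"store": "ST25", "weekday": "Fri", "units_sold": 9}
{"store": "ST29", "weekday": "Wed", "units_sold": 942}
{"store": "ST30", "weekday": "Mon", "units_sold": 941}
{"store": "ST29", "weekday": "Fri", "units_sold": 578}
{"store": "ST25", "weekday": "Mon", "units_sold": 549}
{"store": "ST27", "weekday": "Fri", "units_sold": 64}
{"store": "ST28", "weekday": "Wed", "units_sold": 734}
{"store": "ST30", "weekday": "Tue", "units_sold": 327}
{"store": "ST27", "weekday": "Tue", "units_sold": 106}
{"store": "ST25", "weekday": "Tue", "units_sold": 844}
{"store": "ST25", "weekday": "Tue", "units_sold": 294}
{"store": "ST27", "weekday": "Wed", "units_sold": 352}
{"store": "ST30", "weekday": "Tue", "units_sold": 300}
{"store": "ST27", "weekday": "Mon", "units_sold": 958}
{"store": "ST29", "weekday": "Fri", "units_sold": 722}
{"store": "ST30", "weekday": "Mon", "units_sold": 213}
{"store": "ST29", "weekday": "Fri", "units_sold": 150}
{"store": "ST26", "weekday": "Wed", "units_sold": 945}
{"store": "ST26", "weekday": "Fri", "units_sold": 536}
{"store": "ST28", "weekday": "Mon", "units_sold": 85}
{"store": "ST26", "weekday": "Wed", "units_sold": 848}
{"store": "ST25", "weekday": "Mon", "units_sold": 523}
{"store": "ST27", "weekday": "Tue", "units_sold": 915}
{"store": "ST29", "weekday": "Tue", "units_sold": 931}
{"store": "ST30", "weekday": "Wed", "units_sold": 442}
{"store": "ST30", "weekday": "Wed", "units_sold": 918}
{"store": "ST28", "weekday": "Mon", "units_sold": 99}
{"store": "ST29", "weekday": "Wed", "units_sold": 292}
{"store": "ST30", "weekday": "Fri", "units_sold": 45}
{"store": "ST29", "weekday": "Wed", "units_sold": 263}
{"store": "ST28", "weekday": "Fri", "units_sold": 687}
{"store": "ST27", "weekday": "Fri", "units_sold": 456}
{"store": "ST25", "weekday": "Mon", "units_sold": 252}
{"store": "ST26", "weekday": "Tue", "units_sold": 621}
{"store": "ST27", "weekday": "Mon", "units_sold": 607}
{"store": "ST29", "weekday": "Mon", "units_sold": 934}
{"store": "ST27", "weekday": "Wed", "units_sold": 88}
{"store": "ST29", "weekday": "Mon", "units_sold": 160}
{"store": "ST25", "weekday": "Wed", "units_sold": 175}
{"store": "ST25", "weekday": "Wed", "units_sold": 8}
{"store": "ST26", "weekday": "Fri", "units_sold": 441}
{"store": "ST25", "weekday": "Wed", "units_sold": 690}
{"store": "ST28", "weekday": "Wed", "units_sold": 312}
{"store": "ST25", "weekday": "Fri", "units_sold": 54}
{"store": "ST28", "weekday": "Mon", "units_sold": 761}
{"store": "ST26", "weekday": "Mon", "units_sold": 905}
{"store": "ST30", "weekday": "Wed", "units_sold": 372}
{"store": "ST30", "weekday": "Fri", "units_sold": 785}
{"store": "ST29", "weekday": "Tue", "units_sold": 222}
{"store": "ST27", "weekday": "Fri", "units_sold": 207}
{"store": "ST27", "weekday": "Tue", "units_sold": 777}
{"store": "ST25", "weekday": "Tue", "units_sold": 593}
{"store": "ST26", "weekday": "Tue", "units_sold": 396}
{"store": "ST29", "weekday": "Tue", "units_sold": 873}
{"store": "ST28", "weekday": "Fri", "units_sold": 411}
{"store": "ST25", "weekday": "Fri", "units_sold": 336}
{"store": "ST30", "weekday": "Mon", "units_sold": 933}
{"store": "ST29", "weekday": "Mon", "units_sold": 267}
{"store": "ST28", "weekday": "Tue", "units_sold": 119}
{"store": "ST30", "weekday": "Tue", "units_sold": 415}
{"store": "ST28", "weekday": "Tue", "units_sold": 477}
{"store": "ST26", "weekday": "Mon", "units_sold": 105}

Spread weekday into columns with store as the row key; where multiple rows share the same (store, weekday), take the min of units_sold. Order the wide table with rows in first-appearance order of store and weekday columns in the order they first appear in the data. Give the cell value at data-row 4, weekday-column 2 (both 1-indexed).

39

With rows in first-appearance order of store, row 4 is store=ST27. weekday columns in first-appearance order: Fri, Wed, Mon, Tue; column 2 is Wed.
Long rows with store=ST27, weekday=Wed: min(39, 352, 88) = 39.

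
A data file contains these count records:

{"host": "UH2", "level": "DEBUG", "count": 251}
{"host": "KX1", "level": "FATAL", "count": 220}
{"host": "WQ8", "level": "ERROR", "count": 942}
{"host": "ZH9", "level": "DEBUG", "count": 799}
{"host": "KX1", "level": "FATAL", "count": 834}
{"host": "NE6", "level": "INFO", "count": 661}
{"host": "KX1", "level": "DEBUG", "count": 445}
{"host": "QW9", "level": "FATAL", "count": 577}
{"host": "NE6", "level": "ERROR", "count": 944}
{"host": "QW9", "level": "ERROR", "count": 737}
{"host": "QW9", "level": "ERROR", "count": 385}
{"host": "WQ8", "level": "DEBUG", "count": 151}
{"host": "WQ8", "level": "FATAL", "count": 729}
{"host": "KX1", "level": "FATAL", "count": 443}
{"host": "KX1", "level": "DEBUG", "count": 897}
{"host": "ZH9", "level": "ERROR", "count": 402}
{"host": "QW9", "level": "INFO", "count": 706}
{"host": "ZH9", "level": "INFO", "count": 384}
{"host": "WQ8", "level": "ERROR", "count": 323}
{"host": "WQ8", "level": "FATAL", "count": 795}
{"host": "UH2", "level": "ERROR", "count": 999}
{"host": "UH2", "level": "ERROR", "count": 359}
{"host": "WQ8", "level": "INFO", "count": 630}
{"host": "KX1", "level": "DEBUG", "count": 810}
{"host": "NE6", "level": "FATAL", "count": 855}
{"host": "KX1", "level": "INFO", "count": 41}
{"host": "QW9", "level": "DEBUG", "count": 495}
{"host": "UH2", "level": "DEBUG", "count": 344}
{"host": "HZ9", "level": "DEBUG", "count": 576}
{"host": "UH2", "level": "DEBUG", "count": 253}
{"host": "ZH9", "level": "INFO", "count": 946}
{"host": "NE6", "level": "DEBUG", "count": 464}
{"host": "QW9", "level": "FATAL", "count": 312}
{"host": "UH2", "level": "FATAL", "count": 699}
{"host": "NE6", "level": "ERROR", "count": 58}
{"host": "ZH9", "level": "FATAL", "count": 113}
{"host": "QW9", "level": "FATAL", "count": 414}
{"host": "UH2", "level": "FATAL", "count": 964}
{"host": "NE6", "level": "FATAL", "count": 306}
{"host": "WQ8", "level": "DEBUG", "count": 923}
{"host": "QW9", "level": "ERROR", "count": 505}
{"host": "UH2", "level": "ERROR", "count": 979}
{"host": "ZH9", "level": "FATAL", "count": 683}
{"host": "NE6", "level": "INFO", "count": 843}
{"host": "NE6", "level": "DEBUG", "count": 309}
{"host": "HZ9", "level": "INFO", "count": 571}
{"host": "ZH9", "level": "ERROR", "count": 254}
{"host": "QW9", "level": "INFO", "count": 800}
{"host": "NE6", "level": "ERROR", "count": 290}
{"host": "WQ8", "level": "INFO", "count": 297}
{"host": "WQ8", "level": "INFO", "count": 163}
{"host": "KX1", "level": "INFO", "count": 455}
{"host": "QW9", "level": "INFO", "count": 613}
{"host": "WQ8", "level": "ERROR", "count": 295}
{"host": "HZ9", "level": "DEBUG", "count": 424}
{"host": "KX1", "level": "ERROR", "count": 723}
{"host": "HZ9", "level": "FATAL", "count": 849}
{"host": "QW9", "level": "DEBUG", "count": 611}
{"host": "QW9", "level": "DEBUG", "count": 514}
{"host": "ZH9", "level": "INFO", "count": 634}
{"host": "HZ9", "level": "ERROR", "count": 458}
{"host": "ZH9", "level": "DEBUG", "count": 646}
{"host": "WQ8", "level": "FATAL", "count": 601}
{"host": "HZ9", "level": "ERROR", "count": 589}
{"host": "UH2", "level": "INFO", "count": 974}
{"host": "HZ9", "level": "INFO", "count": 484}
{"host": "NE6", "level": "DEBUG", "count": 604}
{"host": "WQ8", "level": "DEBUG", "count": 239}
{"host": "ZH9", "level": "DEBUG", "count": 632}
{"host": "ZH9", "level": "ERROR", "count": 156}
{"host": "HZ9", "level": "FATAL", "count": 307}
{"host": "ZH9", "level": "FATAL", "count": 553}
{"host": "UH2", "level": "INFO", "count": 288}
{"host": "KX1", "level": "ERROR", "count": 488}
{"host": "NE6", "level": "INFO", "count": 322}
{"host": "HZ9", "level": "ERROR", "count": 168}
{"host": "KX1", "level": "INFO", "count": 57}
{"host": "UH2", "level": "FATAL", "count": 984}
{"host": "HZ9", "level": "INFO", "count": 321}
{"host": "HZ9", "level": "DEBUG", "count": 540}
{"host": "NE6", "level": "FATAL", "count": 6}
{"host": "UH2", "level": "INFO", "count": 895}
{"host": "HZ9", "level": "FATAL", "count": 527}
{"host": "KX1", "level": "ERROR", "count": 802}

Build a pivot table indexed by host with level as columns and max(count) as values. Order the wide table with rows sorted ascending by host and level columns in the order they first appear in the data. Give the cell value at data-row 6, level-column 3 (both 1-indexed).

942

With rows sorted ascending by host, row 6 is host=WQ8. level columns in first-appearance order: DEBUG, FATAL, ERROR, INFO; column 3 is ERROR.
Long rows with host=WQ8, level=ERROR: max(942, 323, 295) = 942.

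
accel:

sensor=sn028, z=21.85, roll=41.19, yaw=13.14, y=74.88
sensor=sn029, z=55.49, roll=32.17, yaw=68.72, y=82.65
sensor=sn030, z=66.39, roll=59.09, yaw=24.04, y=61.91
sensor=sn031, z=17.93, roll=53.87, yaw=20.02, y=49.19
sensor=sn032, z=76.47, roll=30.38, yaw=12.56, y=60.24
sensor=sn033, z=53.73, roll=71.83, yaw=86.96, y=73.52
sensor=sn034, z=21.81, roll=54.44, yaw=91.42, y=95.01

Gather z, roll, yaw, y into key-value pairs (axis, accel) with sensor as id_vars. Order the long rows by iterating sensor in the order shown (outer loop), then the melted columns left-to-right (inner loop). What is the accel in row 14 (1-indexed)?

28 rows total (7 × 4). Row 14: index ⌊(14-1)/4⌋ = 3 into sensor → sn031; (14-1) mod 4 = 1 into the melted columns → roll.
So row 14 is (sn031, roll, 53.87); accel = 53.87.

53.87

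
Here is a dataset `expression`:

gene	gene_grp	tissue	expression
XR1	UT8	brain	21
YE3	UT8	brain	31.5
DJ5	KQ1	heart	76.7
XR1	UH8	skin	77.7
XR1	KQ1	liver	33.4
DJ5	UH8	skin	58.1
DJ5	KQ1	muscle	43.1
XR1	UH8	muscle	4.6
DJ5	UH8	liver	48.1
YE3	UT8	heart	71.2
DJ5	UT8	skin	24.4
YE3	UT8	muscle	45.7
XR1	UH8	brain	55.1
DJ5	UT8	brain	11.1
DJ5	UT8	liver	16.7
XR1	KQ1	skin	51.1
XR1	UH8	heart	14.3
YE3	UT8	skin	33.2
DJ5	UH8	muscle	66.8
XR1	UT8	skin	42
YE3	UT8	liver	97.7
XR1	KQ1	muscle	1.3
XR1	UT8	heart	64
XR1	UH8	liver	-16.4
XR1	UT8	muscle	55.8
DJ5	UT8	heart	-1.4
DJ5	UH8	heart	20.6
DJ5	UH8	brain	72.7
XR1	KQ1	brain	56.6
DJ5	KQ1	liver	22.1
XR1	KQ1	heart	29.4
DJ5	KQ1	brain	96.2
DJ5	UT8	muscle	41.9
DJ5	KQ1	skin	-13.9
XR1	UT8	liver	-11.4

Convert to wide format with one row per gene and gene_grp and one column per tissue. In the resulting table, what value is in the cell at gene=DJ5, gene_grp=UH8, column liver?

Wide layout: rows indexed by gene and gene_grp, columns are the 5 distinct tissue values (brain, heart, skin, liver, muscle).
Cell (gene=DJ5, gene_grp=UH8, tissue=liver) draws from the long row where gene=DJ5, gene_grp=UH8 and tissue=liver, which has expression=48.1.

48.1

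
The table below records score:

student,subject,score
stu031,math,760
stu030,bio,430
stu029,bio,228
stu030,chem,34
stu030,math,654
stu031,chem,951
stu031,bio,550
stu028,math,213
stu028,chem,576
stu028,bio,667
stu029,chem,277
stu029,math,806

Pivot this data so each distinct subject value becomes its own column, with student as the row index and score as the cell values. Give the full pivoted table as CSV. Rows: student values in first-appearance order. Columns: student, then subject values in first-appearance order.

student,math,bio,chem
stu031,760,550,951
stu030,654,430,34
stu029,806,228,277
stu028,213,667,576

Columns: student plus the 3 distinct subject values (math, bio, chem).
For example, row stu031 column math takes score=760 from the long row (stu031, math).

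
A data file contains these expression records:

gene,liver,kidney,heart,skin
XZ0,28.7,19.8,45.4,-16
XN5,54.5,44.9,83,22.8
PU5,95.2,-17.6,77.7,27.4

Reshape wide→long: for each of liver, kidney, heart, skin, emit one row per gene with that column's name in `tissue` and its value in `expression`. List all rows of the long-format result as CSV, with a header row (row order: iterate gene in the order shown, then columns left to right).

Each (gene, column) pair becomes one row: 3 × 4 = 12 rows.
For example, (XZ0, liver) → expression=28.7.

gene,tissue,expression
XZ0,liver,28.7
XZ0,kidney,19.8
XZ0,heart,45.4
XZ0,skin,-16
XN5,liver,54.5
XN5,kidney,44.9
XN5,heart,83
XN5,skin,22.8
PU5,liver,95.2
PU5,kidney,-17.6
PU5,heart,77.7
PU5,skin,27.4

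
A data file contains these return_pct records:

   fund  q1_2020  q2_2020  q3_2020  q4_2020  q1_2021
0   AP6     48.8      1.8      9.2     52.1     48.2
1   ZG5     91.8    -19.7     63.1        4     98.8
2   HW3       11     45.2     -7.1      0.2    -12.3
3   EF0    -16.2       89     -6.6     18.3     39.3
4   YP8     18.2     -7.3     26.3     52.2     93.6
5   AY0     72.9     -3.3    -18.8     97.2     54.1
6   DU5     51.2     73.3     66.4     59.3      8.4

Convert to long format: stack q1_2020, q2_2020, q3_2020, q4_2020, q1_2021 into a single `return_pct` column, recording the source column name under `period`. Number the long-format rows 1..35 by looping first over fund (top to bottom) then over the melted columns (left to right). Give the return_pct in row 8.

35 rows total (7 × 5). Row 8: index ⌊(8-1)/5⌋ = 1 into fund → ZG5; (8-1) mod 5 = 2 into the melted columns → q3_2020.
So row 8 is (ZG5, q3_2020, 63.1); return_pct = 63.1.

63.1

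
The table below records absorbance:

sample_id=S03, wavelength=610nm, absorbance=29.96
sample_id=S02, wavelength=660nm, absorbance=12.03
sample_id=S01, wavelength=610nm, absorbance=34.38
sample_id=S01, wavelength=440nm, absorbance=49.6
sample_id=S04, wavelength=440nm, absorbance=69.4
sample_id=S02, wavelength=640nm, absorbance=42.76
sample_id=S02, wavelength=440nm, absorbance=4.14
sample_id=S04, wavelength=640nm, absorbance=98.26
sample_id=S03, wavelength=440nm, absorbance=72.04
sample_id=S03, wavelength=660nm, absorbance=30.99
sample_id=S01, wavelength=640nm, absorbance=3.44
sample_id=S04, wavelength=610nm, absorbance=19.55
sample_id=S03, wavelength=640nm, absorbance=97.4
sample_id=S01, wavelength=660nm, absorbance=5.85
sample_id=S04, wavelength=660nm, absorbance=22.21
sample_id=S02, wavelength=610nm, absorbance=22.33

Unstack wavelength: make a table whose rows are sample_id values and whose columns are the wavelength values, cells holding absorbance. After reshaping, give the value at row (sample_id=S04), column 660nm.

Wide layout: rows indexed by sample_id, columns are the 4 distinct wavelength values (610nm, 660nm, 440nm, 640nm).
Cell (sample_id=S04, wavelength=660nm) draws from the long row where sample_id=S04 and wavelength=660nm, which has absorbance=22.21.

22.21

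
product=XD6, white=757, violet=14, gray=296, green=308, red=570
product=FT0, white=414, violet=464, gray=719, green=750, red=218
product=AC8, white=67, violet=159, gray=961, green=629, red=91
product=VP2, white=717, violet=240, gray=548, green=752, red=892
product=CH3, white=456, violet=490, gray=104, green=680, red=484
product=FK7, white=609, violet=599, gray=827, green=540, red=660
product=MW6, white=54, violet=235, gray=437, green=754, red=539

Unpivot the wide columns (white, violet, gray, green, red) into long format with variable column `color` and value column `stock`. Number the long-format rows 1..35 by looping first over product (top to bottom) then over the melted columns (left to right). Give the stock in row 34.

754

35 rows total (7 × 5). Row 34: index ⌊(34-1)/5⌋ = 6 into product → MW6; (34-1) mod 5 = 3 into the melted columns → green.
So row 34 is (MW6, green, 754); stock = 754.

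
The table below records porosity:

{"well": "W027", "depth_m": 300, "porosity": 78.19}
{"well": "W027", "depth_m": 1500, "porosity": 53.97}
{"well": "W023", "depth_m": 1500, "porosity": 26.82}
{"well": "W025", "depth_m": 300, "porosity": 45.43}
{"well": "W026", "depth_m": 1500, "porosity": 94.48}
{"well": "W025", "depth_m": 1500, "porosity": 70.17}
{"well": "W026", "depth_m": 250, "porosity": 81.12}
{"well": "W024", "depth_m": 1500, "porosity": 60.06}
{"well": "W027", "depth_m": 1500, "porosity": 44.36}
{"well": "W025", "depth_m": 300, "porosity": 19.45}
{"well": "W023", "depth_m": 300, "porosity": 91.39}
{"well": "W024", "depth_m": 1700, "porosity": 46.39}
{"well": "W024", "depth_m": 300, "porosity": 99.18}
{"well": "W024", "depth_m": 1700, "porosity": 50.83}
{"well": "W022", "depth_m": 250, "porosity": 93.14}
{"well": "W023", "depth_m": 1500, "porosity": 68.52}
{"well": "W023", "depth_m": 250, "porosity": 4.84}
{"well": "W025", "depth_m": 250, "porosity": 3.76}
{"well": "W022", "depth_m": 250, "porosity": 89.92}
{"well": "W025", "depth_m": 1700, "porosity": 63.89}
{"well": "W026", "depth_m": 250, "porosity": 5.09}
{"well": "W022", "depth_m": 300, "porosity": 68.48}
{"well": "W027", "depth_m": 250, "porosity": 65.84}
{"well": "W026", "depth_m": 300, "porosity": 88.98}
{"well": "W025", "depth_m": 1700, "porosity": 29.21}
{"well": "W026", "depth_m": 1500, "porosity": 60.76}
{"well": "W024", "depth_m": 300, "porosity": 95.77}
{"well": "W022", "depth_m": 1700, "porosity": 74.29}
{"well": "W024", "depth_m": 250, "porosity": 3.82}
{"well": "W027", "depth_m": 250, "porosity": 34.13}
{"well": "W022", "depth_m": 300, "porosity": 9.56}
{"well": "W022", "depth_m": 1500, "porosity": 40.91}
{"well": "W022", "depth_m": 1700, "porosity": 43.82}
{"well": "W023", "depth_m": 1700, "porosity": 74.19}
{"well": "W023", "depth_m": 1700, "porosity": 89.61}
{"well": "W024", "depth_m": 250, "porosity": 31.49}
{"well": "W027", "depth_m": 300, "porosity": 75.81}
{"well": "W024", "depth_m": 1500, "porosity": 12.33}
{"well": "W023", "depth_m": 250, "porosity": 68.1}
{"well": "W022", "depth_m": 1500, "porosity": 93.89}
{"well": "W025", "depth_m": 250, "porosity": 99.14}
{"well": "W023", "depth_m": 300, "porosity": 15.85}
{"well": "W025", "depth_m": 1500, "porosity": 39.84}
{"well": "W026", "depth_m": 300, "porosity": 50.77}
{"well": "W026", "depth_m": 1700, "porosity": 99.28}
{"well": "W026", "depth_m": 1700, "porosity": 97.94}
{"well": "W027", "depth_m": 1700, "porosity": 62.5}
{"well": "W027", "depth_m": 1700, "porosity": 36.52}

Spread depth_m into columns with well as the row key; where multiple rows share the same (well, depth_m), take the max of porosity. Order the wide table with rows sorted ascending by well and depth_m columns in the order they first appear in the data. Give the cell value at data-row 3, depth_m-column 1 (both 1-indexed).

With rows sorted ascending by well, row 3 is well=W024. depth_m columns in first-appearance order: 300, 1500, 250, 1700; column 1 is 300.
Long rows with well=W024, depth_m=300: max(99.18, 95.77) = 99.18.

99.18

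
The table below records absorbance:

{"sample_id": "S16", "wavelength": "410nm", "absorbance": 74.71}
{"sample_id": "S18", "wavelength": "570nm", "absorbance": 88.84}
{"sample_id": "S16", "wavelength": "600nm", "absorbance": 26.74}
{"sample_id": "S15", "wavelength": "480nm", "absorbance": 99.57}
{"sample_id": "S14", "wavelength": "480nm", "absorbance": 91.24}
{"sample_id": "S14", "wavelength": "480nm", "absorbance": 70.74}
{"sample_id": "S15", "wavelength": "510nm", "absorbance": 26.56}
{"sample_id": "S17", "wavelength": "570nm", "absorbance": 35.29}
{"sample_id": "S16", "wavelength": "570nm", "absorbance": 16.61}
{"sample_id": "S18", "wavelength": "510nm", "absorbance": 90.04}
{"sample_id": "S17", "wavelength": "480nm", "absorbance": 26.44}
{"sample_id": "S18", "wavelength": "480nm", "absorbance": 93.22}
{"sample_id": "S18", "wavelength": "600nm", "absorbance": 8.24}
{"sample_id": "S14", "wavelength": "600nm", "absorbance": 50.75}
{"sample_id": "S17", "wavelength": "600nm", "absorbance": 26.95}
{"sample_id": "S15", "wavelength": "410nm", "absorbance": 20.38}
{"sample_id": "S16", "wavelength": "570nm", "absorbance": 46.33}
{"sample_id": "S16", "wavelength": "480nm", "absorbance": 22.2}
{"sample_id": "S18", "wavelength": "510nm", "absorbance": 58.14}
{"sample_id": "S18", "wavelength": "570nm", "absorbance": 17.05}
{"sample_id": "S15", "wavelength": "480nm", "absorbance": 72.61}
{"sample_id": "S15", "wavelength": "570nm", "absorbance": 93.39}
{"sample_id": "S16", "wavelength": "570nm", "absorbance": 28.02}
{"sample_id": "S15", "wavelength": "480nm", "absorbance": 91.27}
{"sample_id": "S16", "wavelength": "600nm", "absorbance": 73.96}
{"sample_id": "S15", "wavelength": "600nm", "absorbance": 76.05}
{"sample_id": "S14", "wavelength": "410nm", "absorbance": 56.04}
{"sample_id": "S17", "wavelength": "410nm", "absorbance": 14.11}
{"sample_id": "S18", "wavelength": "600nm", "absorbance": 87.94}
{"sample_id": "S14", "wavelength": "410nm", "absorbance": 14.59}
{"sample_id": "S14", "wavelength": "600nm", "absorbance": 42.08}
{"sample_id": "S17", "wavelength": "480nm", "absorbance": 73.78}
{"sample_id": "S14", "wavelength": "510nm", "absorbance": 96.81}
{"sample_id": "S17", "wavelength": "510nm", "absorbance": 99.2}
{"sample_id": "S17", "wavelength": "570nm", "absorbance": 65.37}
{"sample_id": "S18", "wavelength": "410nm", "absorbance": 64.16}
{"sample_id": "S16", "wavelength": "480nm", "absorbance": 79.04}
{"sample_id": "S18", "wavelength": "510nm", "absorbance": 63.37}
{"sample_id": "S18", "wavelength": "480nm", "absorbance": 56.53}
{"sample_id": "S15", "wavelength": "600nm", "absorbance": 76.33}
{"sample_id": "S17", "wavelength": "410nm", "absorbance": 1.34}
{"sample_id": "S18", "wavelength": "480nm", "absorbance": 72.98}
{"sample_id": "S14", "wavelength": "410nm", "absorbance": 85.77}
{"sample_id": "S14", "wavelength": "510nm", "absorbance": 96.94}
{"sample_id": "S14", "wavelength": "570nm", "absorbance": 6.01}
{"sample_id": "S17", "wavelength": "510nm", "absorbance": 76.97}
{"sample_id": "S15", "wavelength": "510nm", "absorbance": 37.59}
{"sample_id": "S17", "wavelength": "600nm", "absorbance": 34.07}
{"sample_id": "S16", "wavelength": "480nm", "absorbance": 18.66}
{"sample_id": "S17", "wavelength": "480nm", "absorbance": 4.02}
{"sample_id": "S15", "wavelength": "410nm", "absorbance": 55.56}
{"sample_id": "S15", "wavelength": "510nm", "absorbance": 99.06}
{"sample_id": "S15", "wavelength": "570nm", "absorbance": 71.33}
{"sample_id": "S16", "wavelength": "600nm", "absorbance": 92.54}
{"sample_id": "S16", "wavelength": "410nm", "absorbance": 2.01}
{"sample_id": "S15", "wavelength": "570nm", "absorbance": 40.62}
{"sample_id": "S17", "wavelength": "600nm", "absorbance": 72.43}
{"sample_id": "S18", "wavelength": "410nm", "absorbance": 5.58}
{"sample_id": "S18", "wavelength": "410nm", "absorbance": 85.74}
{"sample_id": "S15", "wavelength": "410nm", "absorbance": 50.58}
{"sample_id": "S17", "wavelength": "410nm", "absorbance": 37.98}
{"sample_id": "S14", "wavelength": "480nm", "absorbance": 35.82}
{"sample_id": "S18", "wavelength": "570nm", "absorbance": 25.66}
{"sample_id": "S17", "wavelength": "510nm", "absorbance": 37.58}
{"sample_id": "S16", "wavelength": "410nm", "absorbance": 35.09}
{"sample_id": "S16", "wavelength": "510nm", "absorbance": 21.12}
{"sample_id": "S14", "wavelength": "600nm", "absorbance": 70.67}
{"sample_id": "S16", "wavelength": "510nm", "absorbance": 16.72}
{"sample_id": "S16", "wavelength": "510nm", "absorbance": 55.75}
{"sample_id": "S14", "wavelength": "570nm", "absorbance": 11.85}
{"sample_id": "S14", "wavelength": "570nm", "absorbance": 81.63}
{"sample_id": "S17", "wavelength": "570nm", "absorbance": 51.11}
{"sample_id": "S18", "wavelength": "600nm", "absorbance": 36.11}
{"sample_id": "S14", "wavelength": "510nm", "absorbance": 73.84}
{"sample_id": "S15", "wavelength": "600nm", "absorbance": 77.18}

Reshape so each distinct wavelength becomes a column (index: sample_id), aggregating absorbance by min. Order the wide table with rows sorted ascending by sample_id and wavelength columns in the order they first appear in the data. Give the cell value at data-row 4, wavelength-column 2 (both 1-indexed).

With rows sorted ascending by sample_id, row 4 is sample_id=S17. wavelength columns in first-appearance order: 410nm, 570nm, 600nm, 480nm, 510nm; column 2 is 570nm.
Long rows with sample_id=S17, wavelength=570nm: min(35.29, 65.37, 51.11) = 35.29.

35.29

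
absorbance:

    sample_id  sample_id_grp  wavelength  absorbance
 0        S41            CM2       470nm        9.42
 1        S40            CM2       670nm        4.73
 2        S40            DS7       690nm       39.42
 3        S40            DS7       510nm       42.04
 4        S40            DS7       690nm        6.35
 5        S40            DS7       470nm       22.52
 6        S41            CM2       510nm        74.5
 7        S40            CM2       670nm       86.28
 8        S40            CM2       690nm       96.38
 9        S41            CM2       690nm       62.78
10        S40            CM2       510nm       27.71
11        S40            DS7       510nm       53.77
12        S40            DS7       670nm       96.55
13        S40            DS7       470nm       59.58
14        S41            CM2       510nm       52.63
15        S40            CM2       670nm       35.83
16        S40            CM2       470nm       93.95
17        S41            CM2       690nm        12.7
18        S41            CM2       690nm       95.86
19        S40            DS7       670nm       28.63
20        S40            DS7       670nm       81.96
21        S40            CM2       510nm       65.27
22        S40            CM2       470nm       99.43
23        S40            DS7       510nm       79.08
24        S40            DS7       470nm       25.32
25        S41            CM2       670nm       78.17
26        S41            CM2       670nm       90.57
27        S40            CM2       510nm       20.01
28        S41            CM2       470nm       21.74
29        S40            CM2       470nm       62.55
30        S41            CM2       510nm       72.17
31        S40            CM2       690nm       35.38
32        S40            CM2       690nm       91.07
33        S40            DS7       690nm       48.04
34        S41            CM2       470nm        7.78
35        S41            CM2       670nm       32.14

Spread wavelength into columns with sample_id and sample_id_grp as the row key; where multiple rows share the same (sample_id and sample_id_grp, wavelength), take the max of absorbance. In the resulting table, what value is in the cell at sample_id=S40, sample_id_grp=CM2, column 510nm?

65.27

Rows with sample_id=S40, sample_id_grp=CM2 and wavelength=510nm: absorbance values are 27.71, 65.27, 20.01.
max(27.71, 65.27, 20.01) = 65.27.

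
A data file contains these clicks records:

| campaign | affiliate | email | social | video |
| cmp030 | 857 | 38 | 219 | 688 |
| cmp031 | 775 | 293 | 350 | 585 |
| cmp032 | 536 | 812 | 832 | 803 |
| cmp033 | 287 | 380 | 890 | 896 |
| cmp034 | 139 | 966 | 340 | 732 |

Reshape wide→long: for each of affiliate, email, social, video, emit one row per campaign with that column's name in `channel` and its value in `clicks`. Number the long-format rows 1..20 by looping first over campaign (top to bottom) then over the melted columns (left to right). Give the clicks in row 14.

380

20 rows total (5 × 4). Row 14: index ⌊(14-1)/4⌋ = 3 into campaign → cmp033; (14-1) mod 4 = 1 into the melted columns → email.
So row 14 is (cmp033, email, 380); clicks = 380.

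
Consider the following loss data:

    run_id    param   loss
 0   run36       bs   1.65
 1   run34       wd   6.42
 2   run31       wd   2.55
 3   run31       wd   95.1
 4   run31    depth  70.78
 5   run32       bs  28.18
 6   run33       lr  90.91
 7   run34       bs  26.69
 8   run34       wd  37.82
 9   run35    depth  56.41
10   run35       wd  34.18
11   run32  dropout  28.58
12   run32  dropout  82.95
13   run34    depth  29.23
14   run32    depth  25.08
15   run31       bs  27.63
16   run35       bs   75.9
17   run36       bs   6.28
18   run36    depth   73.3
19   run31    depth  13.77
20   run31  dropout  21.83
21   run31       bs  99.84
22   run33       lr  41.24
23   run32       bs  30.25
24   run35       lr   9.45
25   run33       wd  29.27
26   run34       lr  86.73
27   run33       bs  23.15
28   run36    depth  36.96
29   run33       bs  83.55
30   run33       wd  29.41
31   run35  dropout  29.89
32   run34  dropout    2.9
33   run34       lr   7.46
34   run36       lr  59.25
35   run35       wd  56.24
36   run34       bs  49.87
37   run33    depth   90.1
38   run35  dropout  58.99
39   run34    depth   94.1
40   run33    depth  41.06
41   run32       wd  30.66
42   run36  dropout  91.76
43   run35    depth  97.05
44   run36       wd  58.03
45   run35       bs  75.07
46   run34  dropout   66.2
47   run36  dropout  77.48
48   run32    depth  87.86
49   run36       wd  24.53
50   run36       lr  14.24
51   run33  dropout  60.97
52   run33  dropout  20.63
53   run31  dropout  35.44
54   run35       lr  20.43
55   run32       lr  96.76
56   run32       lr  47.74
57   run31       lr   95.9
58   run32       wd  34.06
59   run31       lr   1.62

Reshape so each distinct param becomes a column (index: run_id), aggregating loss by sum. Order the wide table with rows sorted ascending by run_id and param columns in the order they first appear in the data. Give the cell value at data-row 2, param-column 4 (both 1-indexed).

With rows sorted ascending by run_id, row 2 is run_id=run32. param columns in first-appearance order: bs, wd, depth, lr, dropout; column 4 is lr.
Long rows with run_id=run32, param=lr: 96.76 + 47.74 = 144.50.

144.50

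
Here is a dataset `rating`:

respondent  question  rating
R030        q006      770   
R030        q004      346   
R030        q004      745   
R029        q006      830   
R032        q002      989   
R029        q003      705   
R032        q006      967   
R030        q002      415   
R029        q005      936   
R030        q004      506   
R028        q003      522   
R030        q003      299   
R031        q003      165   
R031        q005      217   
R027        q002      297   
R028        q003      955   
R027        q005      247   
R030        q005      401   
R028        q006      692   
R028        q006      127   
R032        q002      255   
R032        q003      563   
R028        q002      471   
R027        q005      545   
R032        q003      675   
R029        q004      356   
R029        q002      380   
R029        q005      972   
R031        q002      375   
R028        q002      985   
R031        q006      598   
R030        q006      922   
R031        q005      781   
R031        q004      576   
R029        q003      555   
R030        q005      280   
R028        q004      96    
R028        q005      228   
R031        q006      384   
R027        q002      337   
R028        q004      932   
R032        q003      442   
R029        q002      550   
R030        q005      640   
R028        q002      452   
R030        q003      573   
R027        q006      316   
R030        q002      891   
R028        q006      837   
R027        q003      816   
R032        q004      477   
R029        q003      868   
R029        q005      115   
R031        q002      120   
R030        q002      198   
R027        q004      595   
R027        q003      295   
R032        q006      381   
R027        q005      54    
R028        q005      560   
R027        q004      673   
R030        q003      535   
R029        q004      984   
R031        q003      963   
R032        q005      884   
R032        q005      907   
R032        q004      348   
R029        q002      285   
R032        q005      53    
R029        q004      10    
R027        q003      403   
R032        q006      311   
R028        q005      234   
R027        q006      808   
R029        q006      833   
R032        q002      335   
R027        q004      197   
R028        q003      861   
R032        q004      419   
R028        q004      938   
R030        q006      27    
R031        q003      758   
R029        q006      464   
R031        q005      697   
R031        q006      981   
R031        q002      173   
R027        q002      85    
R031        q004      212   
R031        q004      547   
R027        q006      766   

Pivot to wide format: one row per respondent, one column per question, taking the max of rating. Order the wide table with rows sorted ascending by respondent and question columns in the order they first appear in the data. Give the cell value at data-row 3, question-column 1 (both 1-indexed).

With rows sorted ascending by respondent, row 3 is respondent=R029. question columns in first-appearance order: q006, q004, q002, q003, q005; column 1 is q006.
Long rows with respondent=R029, question=q006: max(830, 833, 464) = 833.

833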